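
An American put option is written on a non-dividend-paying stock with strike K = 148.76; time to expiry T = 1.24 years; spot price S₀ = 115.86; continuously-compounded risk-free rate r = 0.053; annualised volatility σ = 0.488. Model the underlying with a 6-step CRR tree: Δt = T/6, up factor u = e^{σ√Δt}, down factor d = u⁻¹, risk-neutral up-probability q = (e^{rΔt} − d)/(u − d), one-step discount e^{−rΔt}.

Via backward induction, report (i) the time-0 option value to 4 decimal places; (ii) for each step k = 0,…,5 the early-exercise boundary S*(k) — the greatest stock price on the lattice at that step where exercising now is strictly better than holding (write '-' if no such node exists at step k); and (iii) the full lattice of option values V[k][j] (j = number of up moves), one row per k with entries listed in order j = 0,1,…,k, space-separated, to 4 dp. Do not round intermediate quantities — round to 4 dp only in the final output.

price = 43.4892
boundary = - - 74.3428 59.5514 74.3428 92.8082
tree:
43.4892
57.9383 28.1756
74.4172 40.6692 14.7134
89.2086 56.4122 23.8269 4.7563
101.0571 74.4172 37.3821 9.0624 0.0000
110.5482 89.2086 55.9518 17.2671 0.0000 0.0000
118.1509 101.0571 74.4172 32.9000 0.0000 0.0000 0.0000

params: Δt=0.20667 u=1.24838 d=0.80104 q=0.46938 e^(-rΔt)=0.98911
t_6 payoffs: 118.1509 101.0571 74.4172 32.9000 0.0000 0.0000 0.0000
t_5: node(5,0) S=38.2118 payoff=110.5482 vs cont=108.9277 → 110.5482 [stop]  node(5,1) S=59.5514 payoff=89.2086 vs cont=87.5881 → 89.2086 [stop]  node(5,2) S=92.8082 payoff=55.9518 vs cont=54.3313 → 55.9518 [stop]  node(5,3) S=144.6375 payoff=4.1225 vs cont=17.2671 → 17.2671 [wait]  node(5,4) S=225.4111 payoff=0.0000 vs cont=0.0000 → 0.0000 [wait]  node(5,5) S=351.2932 payoff=0.0000 vs cont=0.0000 → 0.0000 [wait]  ⇒ S*(5)=92.8082
t_4: node(4,0) S=47.7029 payoff=101.0571 vs cont=99.4366 → 101.0571 [stop]  node(4,1) S=74.3428 payoff=74.4172 vs cont=72.7967 → 74.4172 [stop]  node(4,2) S=115.8600 payoff=32.9000 vs cont=37.3821 → 37.3821 [wait]  node(4,3) S=180.5627 payoff=0.0000 vs cont=9.0624 → 9.0624 [wait]  node(4,4) S=281.3990 payoff=0.0000 vs cont=0.0000 → 0.0000 [wait]  ⇒ S*(4)=74.3428
t_3: node(3,0) S=59.5514 payoff=89.2086 vs cont=87.5881 → 89.2086 [stop]  node(3,1) S=92.8082 payoff=55.9518 vs cont=56.4122 → 56.4122 [wait]  node(3,2) S=144.6375 payoff=4.1225 vs cont=23.8269 → 23.8269 [wait]  node(3,3) S=225.4111 payoff=0.0000 vs cont=4.7563 → 4.7563 [wait]  ⇒ S*(3)=59.5514
t_2: node(2,0) S=74.3428 payoff=74.4172 vs cont=73.0104 → 74.4172 [stop]  node(2,1) S=115.8600 payoff=32.9000 vs cont=40.6692 → 40.6692 [wait]  node(2,2) S=180.5627 payoff=0.0000 vs cont=14.7134 → 14.7134 [wait]  ⇒ S*(2)=74.3428
t_1: node(1,0) S=92.8082 payoff=55.9518 vs cont=57.9383 → 57.9383 [wait]  node(1,1) S=144.6375 payoff=4.1225 vs cont=28.1756 → 28.1756 [wait]  ⇒ S*(1)=-
t_0: node(0,0) S=115.8600 payoff=32.9000 vs cont=43.4892 → 43.4892 [wait]  ⇒ S*(0)=-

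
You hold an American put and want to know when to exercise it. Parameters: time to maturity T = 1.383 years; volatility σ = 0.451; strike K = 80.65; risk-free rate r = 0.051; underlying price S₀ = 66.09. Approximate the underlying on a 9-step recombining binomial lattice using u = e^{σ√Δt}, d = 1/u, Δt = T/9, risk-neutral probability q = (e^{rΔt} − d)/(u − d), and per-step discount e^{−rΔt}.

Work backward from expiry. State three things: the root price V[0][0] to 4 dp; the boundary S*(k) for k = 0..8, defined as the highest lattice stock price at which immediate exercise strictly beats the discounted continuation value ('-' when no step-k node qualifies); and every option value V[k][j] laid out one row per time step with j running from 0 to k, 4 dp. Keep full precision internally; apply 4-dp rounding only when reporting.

price = 20.8137
boundary = - - 46.4061 38.8861 46.4061 38.8861 46.4061 55.3803 66.0900
tree:
20.8137
27.1071 14.2849
34.2439 19.7612 8.5408
41.7639 26.4863 12.7438 4.0924
48.0653 34.2439 18.4523 6.7208 1.2901
53.3455 41.7639 25.7359 10.8035 2.3739 0.1280
57.7702 48.0653 34.2439 16.8703 4.3575 0.2471 0.0000
61.4778 53.3455 41.7639 25.2697 7.9773 0.4772 0.0000 0.0000
64.5846 57.7702 48.0653 34.2439 14.5600 0.9214 0.0000 0.0000 0.0000
67.1879 61.4778 53.3455 41.7639 25.2697 1.7792 0.0000 0.0000 0.0000 0.0000

Δt=0.15367, u=1.19338, d=0.83795, q=0.47805, disc=e^(-rΔt)=0.99219
k=9 terminal: V=max(K-S,0) → 67.1879 61.4778 53.3455 41.7639 25.2697 1.7792 0.0000 0.0000 0.0000 0.0000
k=8: j=0 S=16.0654 intr=64.5846 cont=63.9550 V=64.5846[EX]; j=1 S=22.8798 intr=57.7702 cont=57.1406 V=57.7702[EX]; j=2 S=32.5847 intr=48.0653 cont=47.4357 V=48.0653[EX]; j=3 S=46.4061 intr=34.2439 cont=33.6143 V=34.2439[EX]; j=4 S=66.0900 intr=14.5600 cont=13.9304 V=14.5600[EX]; j=5 S=94.1232 intr=0.0000 cont=0.9214 V=0.9214[hold]; j=6 S=134.0471 intr=0.0000 cont=0.0000 V=0.0000[hold]; j=7 S=190.9055 intr=0.0000 cont=0.0000 V=0.0000[hold]; j=8 S=271.8813 intr=0.0000 cont=0.0000 V=0.0000[hold]  S*(8)=66.0900
k=7: j=0 S=19.1722 intr=61.4778 cont=60.8482 V=61.4778[EX]; j=1 S=27.3045 intr=53.3455 cont=52.7160 V=53.3455[EX]; j=2 S=38.8861 intr=41.7639 cont=41.1343 V=41.7639[EX]; j=3 S=55.3803 intr=25.2697 cont=24.6401 V=25.2697[EX]; j=4 S=78.8708 intr=1.7792 cont=7.9773 V=7.9773[hold]; j=5 S=112.3252 intr=0.0000 cont=0.4772 V=0.4772[hold]; j=6 S=159.9698 intr=0.0000 cont=0.0000 V=0.0000[hold]; j=7 S=227.8237 intr=0.0000 cont=0.0000 V=0.0000[hold]  S*(7)=55.3803
k=6: j=0 S=22.8798 intr=57.7702 cont=57.1406 V=57.7702[EX]; j=1 S=32.5847 intr=48.0653 cont=47.4357 V=48.0653[EX]; j=2 S=46.4061 intr=34.2439 cont=33.6143 V=34.2439[EX]; j=3 S=66.0900 intr=14.5600 cont=16.8703 V=16.8703[hold]; j=4 S=94.1232 intr=0.0000 cont=4.3575 V=4.3575[hold]; j=5 S=134.0471 intr=0.0000 cont=0.2471 V=0.2471[hold]; j=6 S=190.9055 intr=0.0000 cont=0.0000 V=0.0000[hold]  S*(6)=46.4061
k=5: j=0 S=27.3045 intr=53.3455 cont=52.7160 V=53.3455[EX]; j=1 S=38.8861 intr=41.7639 cont=41.1343 V=41.7639[EX]; j=2 S=55.3803 intr=25.2697 cont=25.7359 V=25.7359[hold]; j=3 S=78.8708 intr=1.7792 cont=10.8035 V=10.8035[hold]; j=4 S=112.3252 intr=0.0000 cont=2.3739 V=2.3739[hold]; j=5 S=159.9698 intr=0.0000 cont=0.1280 V=0.1280[hold]  S*(5)=38.8861
k=4: j=0 S=32.5847 intr=48.0653 cont=47.4357 V=48.0653[EX]; j=1 S=46.4061 intr=34.2439 cont=33.8355 V=34.2439[EX]; j=2 S=66.0900 intr=14.5600 cont=18.4523 V=18.4523[hold]; j=3 S=94.1232 intr=0.0000 cont=6.7208 V=6.7208[hold]; j=4 S=134.0471 intr=0.0000 cont=1.2901 V=1.2901[hold]  S*(4)=46.4061
k=3: j=0 S=38.8861 intr=41.7639 cont=41.1343 V=41.7639[EX]; j=1 S=55.3803 intr=25.2697 cont=26.4863 V=26.4863[hold]; j=2 S=78.8708 intr=1.7792 cont=12.7438 V=12.7438[hold]; j=3 S=112.3252 intr=0.0000 cont=4.0924 V=4.0924[hold]  S*(3)=38.8861
k=2: j=0 S=46.4061 intr=34.2439 cont=34.1914 V=34.2439[EX]; j=1 S=66.0900 intr=14.5600 cont=19.7612 V=19.7612[hold]; j=2 S=94.1232 intr=0.0000 cont=8.5408 V=8.5408[hold]  S*(2)=46.4061
k=1: j=0 S=55.3803 intr=25.2697 cont=27.1071 V=27.1071[hold]; j=1 S=78.8708 intr=1.7792 cont=14.2849 V=14.2849[hold]  S*(1)=-
k=0: j=0 S=66.0900 intr=14.5600 cont=20.8137 V=20.8137[hold]  S*(0)=-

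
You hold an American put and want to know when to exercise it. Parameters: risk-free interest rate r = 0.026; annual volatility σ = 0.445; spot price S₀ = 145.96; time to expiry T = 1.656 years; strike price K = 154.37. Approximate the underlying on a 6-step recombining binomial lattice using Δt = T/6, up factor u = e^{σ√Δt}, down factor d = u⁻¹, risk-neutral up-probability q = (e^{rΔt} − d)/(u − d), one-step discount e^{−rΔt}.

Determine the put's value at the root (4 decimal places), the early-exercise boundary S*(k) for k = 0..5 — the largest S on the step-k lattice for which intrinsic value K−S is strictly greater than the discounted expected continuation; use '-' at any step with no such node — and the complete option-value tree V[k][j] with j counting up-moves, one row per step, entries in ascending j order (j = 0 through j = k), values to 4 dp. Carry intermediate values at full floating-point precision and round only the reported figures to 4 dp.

Δt=0.27600, u=1.26337, d=0.79153, q=0.45708, disc=e^(-rΔt)=0.99285
k=6 terminal: V=max(K-S,0) → 118.4739 97.0759 62.9225 8.4100 0.0000 0.0000 0.0000
k=5: j=0 S=45.3501 intr=109.0199 cont=107.9161 V=109.0199[EX]; j=1 S=72.3837 intr=81.9863 cont=80.8825 V=81.9863[EX]; j=2 S=115.5321 intr=38.8379 cont=37.7341 V=38.8379[EX]; j=3 S=184.4017 intr=0.0000 cont=4.5333 V=4.5333[hold]; j=4 S=294.3249 intr=0.0000 cont=0.0000 V=0.0000[hold]; j=5 S=469.7741 intr=0.0000 cont=0.0000 V=0.0000[hold]  S*(5)=115.5321
k=4: j=0 S=57.2941 intr=97.0759 cont=95.9721 V=97.0759[EX]; j=1 S=91.4475 intr=62.9225 cont=61.8187 V=62.9225[EX]; j=2 S=145.9600 intr=8.4100 cont=22.9923 V=22.9923[hold]; j=3 S=232.9678 intr=0.0000 cont=2.4436 V=2.4436[hold]; j=4 S=371.8417 intr=0.0000 cont=0.0000 V=0.0000[hold]  S*(4)=91.4475
k=3: j=0 S=72.3837 intr=81.9863 cont=80.8825 V=81.9863[EX]; j=1 S=115.5321 intr=38.8379 cont=44.3517 V=44.3517[hold]; j=2 S=184.4017 intr=0.0000 cont=13.5026 V=13.5026[hold]; j=3 S=294.3249 intr=0.0000 cont=1.3172 V=1.3172[hold]  S*(3)=72.3837
k=2: j=0 S=91.4475 intr=62.9225 cont=64.3210 V=64.3210[hold]; j=1 S=145.9600 intr=8.4100 cont=30.0348 V=30.0348[hold]; j=2 S=232.9678 intr=0.0000 cont=7.8761 V=7.8761[hold]  S*(2)=-
k=1: j=0 S=115.5321 intr=38.8379 cont=48.3015 V=48.3015[hold]; j=1 S=184.4017 intr=0.0000 cont=19.7642 V=19.7642[hold]  S*(1)=-
k=0: j=0 S=145.9600 intr=8.4100 cont=35.0055 V=35.0055[hold]  S*(0)=-

price = 35.0055
boundary = - - - 72.3837 91.4475 115.5321
tree:
35.0055
48.3015 19.7642
64.3210 30.0348 7.8761
81.9863 44.3517 13.5026 1.3172
97.0759 62.9225 22.9923 2.4436 0.0000
109.0199 81.9863 38.8379 4.5333 0.0000 0.0000
118.4739 97.0759 62.9225 8.4100 0.0000 0.0000 0.0000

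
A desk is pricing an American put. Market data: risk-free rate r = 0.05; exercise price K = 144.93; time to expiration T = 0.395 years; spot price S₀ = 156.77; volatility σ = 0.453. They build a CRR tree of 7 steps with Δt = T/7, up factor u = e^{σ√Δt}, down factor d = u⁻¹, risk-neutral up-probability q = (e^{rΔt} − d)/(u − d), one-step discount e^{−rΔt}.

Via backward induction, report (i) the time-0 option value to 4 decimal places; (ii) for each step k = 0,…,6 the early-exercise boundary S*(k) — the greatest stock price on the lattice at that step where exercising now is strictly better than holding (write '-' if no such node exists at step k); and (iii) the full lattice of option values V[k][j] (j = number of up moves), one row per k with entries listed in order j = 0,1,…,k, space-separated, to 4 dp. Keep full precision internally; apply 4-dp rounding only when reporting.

price = 10.8106
boundary = - - - - 101.9359 113.5171 126.4140
tree:
10.8106
16.0748 5.3110
23.2051 8.6339 1.8307
32.3027 13.7270 3.3024 0.2862
42.9941 21.1934 5.9173 0.5586 0.0000
53.3937 31.4129 10.5181 1.0903 0.0000 0.0000
62.7323 42.9941 18.5160 2.1281 0.0000 0.0000 0.0000
71.1182 53.3937 31.4129 4.1539 0.0000 0.0000 0.0000 0.0000

params: Δt=0.05643 u=1.11361 d=0.89798 q=0.48623 e^(-rΔt)=0.99718
t_7 payoffs: 71.1182 53.3937 31.4129 4.1539 0.0000 0.0000 0.0000 0.0000
t_6: node(6,0) S=82.1977 payoff=62.7323 vs cont=62.3240 → 62.7323 [stop]  node(6,1) S=101.9359 payoff=42.9941 vs cont=42.5857 → 42.9941 [stop]  node(6,2) S=126.4140 payoff=18.5160 vs cont=18.1077 → 18.5160 [stop]  node(6,3) S=156.7700 payoff=0.0000 vs cont=2.1281 → 2.1281 [wait]  node(6,4) S=194.4154 payoff=0.0000 vs cont=0.0000 → 0.0000 [wait]  node(6,5) S=241.1008 payoff=0.0000 vs cont=0.0000 → 0.0000 [wait]  node(6,6) S=298.9967 payoff=0.0000 vs cont=0.0000 → 0.0000 [wait]  ⇒ S*(6)=126.4140
t_5: node(5,0) S=91.5363 payoff=53.3937 vs cont=52.9853 → 53.3937 [stop]  node(5,1) S=113.5171 payoff=31.4129 vs cont=31.0046 → 31.4129 [stop]  node(5,2) S=140.7761 payoff=4.1539 vs cont=10.5181 → 10.5181 [wait]  node(5,3) S=174.5810 payoff=0.0000 vs cont=1.0903 → 1.0903 [wait]  node(5,4) S=216.5034 payoff=0.0000 vs cont=0.0000 → 0.0000 [wait]  node(5,5) S=268.4927 payoff=0.0000 vs cont=0.0000 → 0.0000 [wait]  ⇒ S*(5)=113.5171
t_4: node(4,0) S=101.9359 payoff=42.9941 vs cont=42.5857 → 42.9941 [stop]  node(4,1) S=126.4140 payoff=18.5160 vs cont=21.1934 → 21.1934 [wait]  node(4,2) S=156.7700 payoff=0.0000 vs cont=5.9173 → 5.9173 [wait]  node(4,3) S=194.4154 payoff=0.0000 vs cont=0.5586 → 0.5586 [wait]  node(4,4) S=241.1008 payoff=0.0000 vs cont=0.0000 → 0.0000 [wait]  ⇒ S*(4)=101.9359
t_3: node(3,0) S=113.5171 payoff=31.4129 vs cont=32.3027 → 32.3027 [wait]  node(3,1) S=140.7761 payoff=4.1539 vs cont=13.7270 → 13.7270 [wait]  node(3,2) S=174.5810 payoff=0.0000 vs cont=3.3024 → 3.3024 [wait]  node(3,3) S=216.5034 payoff=0.0000 vs cont=0.2862 → 0.2862 [wait]  ⇒ S*(3)=-
t_2: node(2,0) S=126.4140 payoff=18.5160 vs cont=23.2051 → 23.2051 [wait]  node(2,1) S=156.7700 payoff=0.0000 vs cont=8.6339 → 8.6339 [wait]  node(2,2) S=194.4154 payoff=0.0000 vs cont=1.8307 → 1.8307 [wait]  ⇒ S*(2)=-
t_1: node(1,0) S=140.7761 payoff=4.1539 vs cont=16.0748 → 16.0748 [wait]  node(1,1) S=174.5810 payoff=0.0000 vs cont=5.3110 → 5.3110 [wait]  ⇒ S*(1)=-
t_0: node(0,0) S=156.7700 payoff=0.0000 vs cont=10.8106 → 10.8106 [wait]  ⇒ S*(0)=-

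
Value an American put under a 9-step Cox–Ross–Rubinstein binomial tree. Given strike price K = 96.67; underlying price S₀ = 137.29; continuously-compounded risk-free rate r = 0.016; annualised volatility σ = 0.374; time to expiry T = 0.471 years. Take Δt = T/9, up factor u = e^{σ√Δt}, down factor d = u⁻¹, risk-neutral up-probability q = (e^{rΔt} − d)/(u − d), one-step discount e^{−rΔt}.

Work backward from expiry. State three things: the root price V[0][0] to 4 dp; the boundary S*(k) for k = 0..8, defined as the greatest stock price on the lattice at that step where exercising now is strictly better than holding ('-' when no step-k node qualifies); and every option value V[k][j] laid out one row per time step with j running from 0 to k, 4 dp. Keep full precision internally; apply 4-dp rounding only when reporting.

price = 1.1414
boundary = - - - - - - - 75.4288 82.1665
tree:
1.1414
1.8584 0.3775
2.9776 0.6662 0.0698
4.6801 1.1642 0.1353 0.0000
7.1868 2.0105 0.2622 0.0000 0.0000
10.7246 3.4202 0.5081 0.0000 0.0000 0.0000
15.4404 5.7059 0.9846 0.0000 0.0000 0.0000 0.0000
21.2412 9.2707 1.9079 0.0000 0.0000 0.0000 0.0000 0.0000
27.4264 14.5035 3.6970 0.0000 0.0000 0.0000 0.0000 0.0000 0.0000
33.1044 21.2412 7.1640 0.0000 0.0000 0.0000 0.0000 0.0000 0.0000 0.0000

Δt=0.05233  u=1.08932  d=0.91800  q=0.48351  discount=0.99916
step 9 (expiry): payoffs max(K−S,0) = 33.1044 21.2412 7.1640 0.0000 0.0000 0.0000 0.0000 0.0000 0.0000 0.0000
step 8: (k=8,j=0): S=69.2436, (K−S)⁺=27.4264, hold=27.3455 ⇒ V=27.4264 exercise | (k=8,j=1): S=82.1665, (K−S)⁺=14.5035, hold=14.4226 ⇒ V=14.5035 exercise | (k=8,j=2): S=97.5011, (K−S)⁺=0.0000, hold=3.6970 ⇒ V=3.6970 continue | (k=8,j=3): S=115.6975, (K−S)⁺=0.0000, hold=0.0000 ⇒ V=0.0000 continue | (k=8,j=4): S=137.2900, (K−S)⁺=0.0000, hold=0.0000 ⇒ V=0.0000 continue | (k=8,j=5): S=162.9122, (K−S)⁺=0.0000, hold=0.0000 ⇒ V=0.0000 continue | (k=8,j=6): S=193.3163, (K−S)⁺=0.0000, hold=0.0000 ⇒ V=0.0000 continue | (k=8,j=7): S=229.3946, (K−S)⁺=0.0000, hold=0.0000 ⇒ V=0.0000 continue | (k=8,j=8): S=272.2062, (K−S)⁺=0.0000, hold=0.0000 ⇒ V=0.0000 continue  boundary S*=82.1665
step 7: (k=7,j=0): S=75.4288, (K−S)⁺=21.2412, hold=21.1603 ⇒ V=21.2412 exercise | (k=7,j=1): S=89.5060, (K−S)⁺=7.1640, hold=9.2707 ⇒ V=9.2707 continue | (k=7,j=2): S=106.2103, (K−S)⁺=0.0000, hold=1.9079 ⇒ V=1.9079 continue | (k=7,j=3): S=126.0322, (K−S)⁺=0.0000, hold=0.0000 ⇒ V=0.0000 continue | (k=7,j=4): S=149.5534, (K−S)⁺=0.0000, hold=0.0000 ⇒ V=0.0000 continue | (k=7,j=5): S=177.4643, (K−S)⁺=0.0000, hold=0.0000 ⇒ V=0.0000 continue | (k=7,j=6): S=210.5842, (K−S)⁺=0.0000, hold=0.0000 ⇒ V=0.0000 continue | (k=7,j=7): S=249.8852, (K−S)⁺=0.0000, hold=0.0000 ⇒ V=0.0000 continue  boundary S*=75.4288
step 6: (k=6,j=0): S=82.1665, (K−S)⁺=14.5035, hold=15.4404 ⇒ V=15.4404 continue | (k=6,j=1): S=97.5011, (K−S)⁺=0.0000, hold=5.7059 ⇒ V=5.7059 continue | (k=6,j=2): S=115.6975, (K−S)⁺=0.0000, hold=0.9846 ⇒ V=0.9846 continue | (k=6,j=3): S=137.2900, (K−S)⁺=0.0000, hold=0.0000 ⇒ V=0.0000 continue | (k=6,j=4): S=162.9122, (K−S)⁺=0.0000, hold=0.0000 ⇒ V=0.0000 continue | (k=6,j=5): S=193.3163, (K−S)⁺=0.0000, hold=0.0000 ⇒ V=0.0000 continue | (k=6,j=6): S=229.3946, (K−S)⁺=0.0000, hold=0.0000 ⇒ V=0.0000 continue  boundary S*=-
step 5: (k=5,j=0): S=89.5060, (K−S)⁺=7.1640, hold=10.7246 ⇒ V=10.7246 continue | (k=5,j=1): S=106.2103, (K−S)⁺=0.0000, hold=3.4202 ⇒ V=3.4202 continue | (k=5,j=2): S=126.0322, (K−S)⁺=0.0000, hold=0.5081 ⇒ V=0.5081 continue | (k=5,j=3): S=149.5534, (K−S)⁺=0.0000, hold=0.0000 ⇒ V=0.0000 continue | (k=5,j=4): S=177.4643, (K−S)⁺=0.0000, hold=0.0000 ⇒ V=0.0000 continue | (k=5,j=5): S=210.5842, (K−S)⁺=0.0000, hold=0.0000 ⇒ V=0.0000 continue  boundary S*=-
step 4: (k=4,j=0): S=97.5011, (K−S)⁺=0.0000, hold=7.1868 ⇒ V=7.1868 continue | (k=4,j=1): S=115.6975, (K−S)⁺=0.0000, hold=2.0105 ⇒ V=2.0105 continue | (k=4,j=2): S=137.2900, (K−S)⁺=0.0000, hold=0.2622 ⇒ V=0.2622 continue | (k=4,j=3): S=162.9122, (K−S)⁺=0.0000, hold=0.0000 ⇒ V=0.0000 continue | (k=4,j=4): S=193.3163, (K−S)⁺=0.0000, hold=0.0000 ⇒ V=0.0000 continue  boundary S*=-
step 3: (k=3,j=0): S=106.2103, (K−S)⁺=0.0000, hold=4.6801 ⇒ V=4.6801 continue | (k=3,j=1): S=126.0322, (K−S)⁺=0.0000, hold=1.1642 ⇒ V=1.1642 continue | (k=3,j=2): S=149.5534, (K−S)⁺=0.0000, hold=0.1353 ⇒ V=0.1353 continue | (k=3,j=3): S=177.4643, (K−S)⁺=0.0000, hold=0.0000 ⇒ V=0.0000 continue  boundary S*=-
step 2: (k=2,j=0): S=115.6975, (K−S)⁺=0.0000, hold=2.9776 ⇒ V=2.9776 continue | (k=2,j=1): S=137.2900, (K−S)⁺=0.0000, hold=0.6662 ⇒ V=0.6662 continue | (k=2,j=2): S=162.9122, (K−S)⁺=0.0000, hold=0.0698 ⇒ V=0.0698 continue  boundary S*=-
step 1: (k=1,j=0): S=126.0322, (K−S)⁺=0.0000, hold=1.8584 ⇒ V=1.8584 continue | (k=1,j=1): S=149.5534, (K−S)⁺=0.0000, hold=0.3775 ⇒ V=0.3775 continue  boundary S*=-
step 0: (k=0,j=0): S=137.2900, (K−S)⁺=0.0000, hold=1.1414 ⇒ V=1.1414 continue  boundary S*=-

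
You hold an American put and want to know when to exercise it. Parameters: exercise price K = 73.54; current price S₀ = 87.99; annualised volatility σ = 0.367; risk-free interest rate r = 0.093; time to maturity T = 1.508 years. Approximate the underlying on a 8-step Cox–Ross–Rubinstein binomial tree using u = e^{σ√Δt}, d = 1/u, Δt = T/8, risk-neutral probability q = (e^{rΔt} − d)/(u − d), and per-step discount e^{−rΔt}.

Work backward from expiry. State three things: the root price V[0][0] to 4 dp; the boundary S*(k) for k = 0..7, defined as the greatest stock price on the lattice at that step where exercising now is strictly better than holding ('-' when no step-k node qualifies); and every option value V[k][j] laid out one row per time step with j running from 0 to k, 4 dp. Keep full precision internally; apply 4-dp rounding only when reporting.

price = 5.4670
boundary = - - - - 46.5193 54.5548 46.5193 54.5548
tree:
5.4670
8.5513 2.7559
12.9988 4.6647 1.0565
19.1095 7.7018 1.9704 0.2338
27.0207 12.3300 3.6163 0.4912 0.0000
33.8726 18.9852 6.4983 1.0317 0.0000 0.0000
39.7153 27.0207 11.3441 2.1671 0.0000 0.0000 0.0000
44.6975 33.8726 18.9852 4.5520 0.0000 0.0000 0.0000 0.0000
48.9458 39.7153 27.0207 9.5616 0.0000 0.0000 0.0000 0.0000 0.0000

Δt=0.18850  u=1.17274  d=0.85271  q=0.51551  discount=0.98262
step 8 (expiry): payoffs max(K−S,0) = 48.9458 39.7153 27.0207 9.5616 0.0000 0.0000 0.0000 0.0000 0.0000
step 7: (k=7,j=0): S=28.8425, (K−S)⁺=44.6975, hold=43.4195 ⇒ V=44.6975 exercise | (k=7,j=1): S=39.6674, (K−S)⁺=33.8726, hold=32.5947 ⇒ V=33.8726 exercise | (k=7,j=2): S=54.5548, (K−S)⁺=18.9852, hold=17.7072 ⇒ V=18.9852 exercise | (k=7,j=3): S=75.0297, (K−S)⁺=0.0000, hold=4.5520 ⇒ V=4.5520 continue | (k=7,j=4): S=103.1890, (K−S)⁺=0.0000, hold=0.0000 ⇒ V=0.0000 continue | (k=7,j=5): S=141.9166, (K−S)⁺=0.0000, hold=0.0000 ⇒ V=0.0000 continue | (k=7,j=6): S=195.1791, (K−S)⁺=0.0000, hold=0.0000 ⇒ V=0.0000 continue | (k=7,j=7): S=268.4314, (K−S)⁺=0.0000, hold=0.0000 ⇒ V=0.0000 continue  boundary S*=54.5548
step 6: (k=6,j=0): S=33.8247, (K−S)⁺=39.7153, hold=38.4374 ⇒ V=39.7153 exercise | (k=6,j=1): S=46.5193, (K−S)⁺=27.0207, hold=25.7427 ⇒ V=27.0207 exercise | (k=6,j=2): S=63.9784, (K−S)⁺=9.5616, hold=11.3441 ⇒ V=11.3441 continue | (k=6,j=3): S=87.9900, (K−S)⁺=0.0000, hold=2.1671 ⇒ V=2.1671 continue | (k=6,j=4): S=121.0134, (K−S)⁺=0.0000, hold=0.0000 ⇒ V=0.0000 continue | (k=6,j=5): S=166.4306, (K−S)⁺=0.0000, hold=0.0000 ⇒ V=0.0000 continue | (k=6,j=6): S=228.8934, (K−S)⁺=0.0000, hold=0.0000 ⇒ V=0.0000 continue  boundary S*=46.5193
step 5: (k=5,j=0): S=39.6674, (K−S)⁺=33.8726, hold=32.5947 ⇒ V=33.8726 exercise | (k=5,j=1): S=54.5548, (K−S)⁺=18.9852, hold=18.6101 ⇒ V=18.9852 exercise | (k=5,j=2): S=75.0297, (K−S)⁺=0.0000, hold=6.4983 ⇒ V=6.4983 continue | (k=5,j=3): S=103.1890, (K−S)⁺=0.0000, hold=1.0317 ⇒ V=1.0317 continue | (k=5,j=4): S=141.9166, (K−S)⁺=0.0000, hold=0.0000 ⇒ V=0.0000 continue | (k=5,j=5): S=195.1791, (K−S)⁺=0.0000, hold=0.0000 ⇒ V=0.0000 continue  boundary S*=54.5548
step 4: (k=4,j=0): S=46.5193, (K−S)⁺=27.0207, hold=25.7427 ⇒ V=27.0207 exercise | (k=4,j=1): S=63.9784, (K−S)⁺=9.5616, hold=12.3300 ⇒ V=12.3300 continue | (k=4,j=2): S=87.9900, (K−S)⁺=0.0000, hold=3.6163 ⇒ V=3.6163 continue | (k=4,j=3): S=121.0134, (K−S)⁺=0.0000, hold=0.4912 ⇒ V=0.4912 continue | (k=4,j=4): S=166.4306, (K−S)⁺=0.0000, hold=0.0000 ⇒ V=0.0000 continue  boundary S*=46.5193
step 3: (k=3,j=0): S=54.5548, (K−S)⁺=18.9852, hold=19.1095 ⇒ V=19.1095 continue | (k=3,j=1): S=75.0297, (K−S)⁺=0.0000, hold=7.7018 ⇒ V=7.7018 continue | (k=3,j=2): S=103.1890, (K−S)⁺=0.0000, hold=1.9704 ⇒ V=1.9704 continue | (k=3,j=3): S=141.9166, (K−S)⁺=0.0000, hold=0.2338 ⇒ V=0.2338 continue  boundary S*=-
step 2: (k=2,j=0): S=63.9784, (K−S)⁺=9.5616, hold=12.9988 ⇒ V=12.9988 continue | (k=2,j=1): S=87.9900, (K−S)⁺=0.0000, hold=4.6647 ⇒ V=4.6647 continue | (k=2,j=2): S=121.0134, (K−S)⁺=0.0000, hold=1.0565 ⇒ V=1.0565 continue  boundary S*=-
step 1: (k=1,j=0): S=75.0297, (K−S)⁺=0.0000, hold=8.5513 ⇒ V=8.5513 continue | (k=1,j=1): S=103.1890, (K−S)⁺=0.0000, hold=2.7559 ⇒ V=2.7559 continue  boundary S*=-
step 0: (k=0,j=0): S=87.9900, (K−S)⁺=0.0000, hold=5.4670 ⇒ V=5.4670 continue  boundary S*=-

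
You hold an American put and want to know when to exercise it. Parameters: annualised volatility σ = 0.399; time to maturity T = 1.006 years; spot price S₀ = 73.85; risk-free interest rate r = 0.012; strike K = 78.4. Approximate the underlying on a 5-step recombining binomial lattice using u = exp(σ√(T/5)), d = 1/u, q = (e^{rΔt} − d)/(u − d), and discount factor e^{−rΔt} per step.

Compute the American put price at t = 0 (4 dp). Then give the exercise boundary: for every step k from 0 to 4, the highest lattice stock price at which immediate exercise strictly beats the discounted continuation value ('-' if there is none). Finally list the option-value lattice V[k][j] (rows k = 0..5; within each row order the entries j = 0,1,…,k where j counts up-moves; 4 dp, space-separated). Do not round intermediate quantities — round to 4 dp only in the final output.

params: Δt=0.20120 u=1.19599 d=0.83613 q=0.46209 e^(-rΔt)=0.99759
t_5 payoffs: 48.2202 35.2312 16.6519 0.0000 0.0000 0.0000
t_4: node(4,0) S=36.0947 payoff=42.3053 vs cont=42.1163 → 42.3053 [stop]  node(4,1) S=51.6294 payoff=26.7706 vs cont=26.5816 → 26.7706 [stop]  node(4,2) S=73.8500 payoff=4.5500 vs cont=8.9356 → 8.9356 [wait]  node(4,3) S=105.6341 payoff=0.0000 vs cont=0.0000 → 0.0000 [wait]  node(4,4) S=151.0977 payoff=0.0000 vs cont=0.0000 → 0.0000 [wait]  ⇒ S*(4)=51.6294
t_3: node(3,0) S=43.1688 payoff=35.2312 vs cont=35.0421 → 35.2312 [stop]  node(3,1) S=61.7481 payoff=16.6519 vs cont=18.4845 → 18.4845 [wait]  node(3,2) S=88.3237 payoff=0.0000 vs cont=4.7949 → 4.7949 [wait]  node(3,3) S=126.3372 payoff=0.0000 vs cont=0.0000 → 0.0000 [wait]  ⇒ S*(3)=43.1688
t_2: node(2,0) S=51.6294 payoff=26.7706 vs cont=27.4264 → 27.4264 [wait]  node(2,1) S=73.8500 payoff=4.5500 vs cont=12.1293 → 12.1293 [wait]  node(2,2) S=105.6341 payoff=0.0000 vs cont=2.5730 → 2.5730 [wait]  ⇒ S*(2)=-
t_1: node(1,0) S=61.7481 payoff=16.6519 vs cont=20.3086 → 20.3086 [wait]  node(1,1) S=88.3237 payoff=0.0000 vs cont=7.6948 → 7.6948 [wait]  ⇒ S*(1)=-
t_0: node(0,0) S=73.8500 payoff=4.5500 vs cont=14.4449 → 14.4449 [wait]  ⇒ S*(0)=-

price = 14.4449
boundary = - - - 43.1688 51.6294
tree:
14.4449
20.3086 7.6948
27.4264 12.1293 2.5730
35.2312 18.4845 4.7949 0.0000
42.3053 26.7706 8.9356 0.0000 0.0000
48.2202 35.2312 16.6519 0.0000 0.0000 0.0000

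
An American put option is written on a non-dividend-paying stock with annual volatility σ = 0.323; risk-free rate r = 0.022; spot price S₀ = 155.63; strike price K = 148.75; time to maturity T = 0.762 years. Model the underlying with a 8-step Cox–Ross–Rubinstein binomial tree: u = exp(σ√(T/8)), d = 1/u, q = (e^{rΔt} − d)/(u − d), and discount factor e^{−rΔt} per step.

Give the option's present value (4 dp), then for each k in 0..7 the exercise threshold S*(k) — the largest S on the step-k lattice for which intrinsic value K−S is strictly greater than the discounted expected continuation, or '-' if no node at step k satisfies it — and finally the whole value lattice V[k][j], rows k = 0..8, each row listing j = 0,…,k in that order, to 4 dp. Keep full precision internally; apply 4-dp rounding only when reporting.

price = 12.9734
boundary = - - - - 104.4529 94.5426 104.4529 115.4021
tree:
12.9734
18.5461 7.1263
25.7187 11.0283 3.0236
34.4332 16.5987 5.1753 0.7574
44.2971 24.1331 8.6892 1.4755 0.0000
54.2074 33.5954 14.2140 2.8744 0.0000 0.0000
63.1775 44.2971 22.4043 5.5996 0.0000 0.0000 0.0000
71.2965 54.2074 33.3479 10.9085 0.0000 0.0000 0.0000 0.0000
78.6452 63.1775 44.2971 21.2509 0.0000 0.0000 0.0000 0.0000 0.0000

params: Δt=0.09525 u=1.10482 d=0.90512 q=0.48560 e^(-rΔt)=0.99791
t_8 payoffs: 78.6452 63.1775 44.2971 21.2509 0.0000 0.0000 0.0000 0.0000 0.0000
t_7: node(7,0) S=77.4535 payoff=71.2965 vs cont=70.9851 → 71.2965 [stop]  node(7,1) S=94.5426 payoff=54.2074 vs cont=53.8960 → 54.2074 [stop]  node(7,2) S=115.4021 payoff=33.3479 vs cont=33.0365 → 33.3479 [stop]  node(7,3) S=140.8640 payoff=7.8860 vs cont=10.9085 → 10.9085 [wait]  node(7,4) S=171.9438 payoff=0.0000 vs cont=0.0000 → 0.0000 [wait]  node(7,5) S=209.8808 payoff=0.0000 vs cont=0.0000 → 0.0000 [wait]  node(7,6) S=256.1882 payoff=0.0000 vs cont=0.0000 → 0.0000 [wait]  node(7,7) S=312.7127 payoff=0.0000 vs cont=0.0000 → 0.0000 [wait]  ⇒ S*(7)=115.4021
t_6: node(6,0) S=85.5725 payoff=63.1775 vs cont=62.8661 → 63.1775 [stop]  node(6,1) S=104.4529 payoff=44.2971 vs cont=43.9857 → 44.2971 [stop]  node(6,2) S=127.4991 payoff=21.2509 vs cont=22.4043 → 22.4043 [wait]  node(6,3) S=155.6300 payoff=0.0000 vs cont=5.5996 → 5.5996 [wait]  node(6,4) S=189.9676 payoff=0.0000 vs cont=0.0000 → 0.0000 [wait]  node(6,5) S=231.8814 payoff=0.0000 vs cont=0.0000 → 0.0000 [wait]  node(6,6) S=283.0429 payoff=0.0000 vs cont=0.0000 → 0.0000 [wait]  ⇒ S*(6)=104.4529
t_5: node(5,0) S=94.5426 payoff=54.2074 vs cont=53.8960 → 54.2074 [stop]  node(5,1) S=115.4021 payoff=33.3479 vs cont=33.5954 → 33.5954 [wait]  node(5,2) S=140.8640 payoff=7.8860 vs cont=14.2140 → 14.2140 [wait]  node(5,3) S=171.9438 payoff=0.0000 vs cont=2.8744 → 2.8744 [wait]  node(5,4) S=209.8808 payoff=0.0000 vs cont=0.0000 → 0.0000 [wait]  node(5,5) S=256.1882 payoff=0.0000 vs cont=0.0000 → 0.0000 [wait]  ⇒ S*(5)=94.5426
t_4: node(4,0) S=104.4529 payoff=44.2971 vs cont=44.1056 → 44.2971 [stop]  node(4,1) S=127.4991 payoff=21.2509 vs cont=24.1331 → 24.1331 [wait]  node(4,2) S=155.6300 payoff=0.0000 vs cont=8.6892 → 8.6892 [wait]  node(4,3) S=189.9676 payoff=0.0000 vs cont=1.4755 → 1.4755 [wait]  node(4,4) S=231.8814 payoff=0.0000 vs cont=0.0000 → 0.0000 [wait]  ⇒ S*(4)=104.4529
t_3: node(3,0) S=115.4021 payoff=33.3479 vs cont=34.4332 → 34.4332 [wait]  node(3,1) S=140.8640 payoff=7.8860 vs cont=16.5987 → 16.5987 [wait]  node(3,2) S=171.9438 payoff=0.0000 vs cont=5.1753 → 5.1753 [wait]  node(3,3) S=209.8808 payoff=0.0000 vs cont=0.7574 → 0.7574 [wait]  ⇒ S*(3)=-
t_2: node(2,0) S=127.4991 payoff=21.2509 vs cont=25.7187 → 25.7187 [wait]  node(2,1) S=155.6300 payoff=0.0000 vs cont=11.0283 → 11.0283 [wait]  node(2,2) S=189.9676 payoff=0.0000 vs cont=3.0236 → 3.0236 [wait]  ⇒ S*(2)=-
t_1: node(1,0) S=140.8640 payoff=7.8860 vs cont=18.5461 → 18.5461 [wait]  node(1,1) S=171.9438 payoff=0.0000 vs cont=7.1263 → 7.1263 [wait]  ⇒ S*(1)=-
t_0: node(0,0) S=155.6300 payoff=0.0000 vs cont=12.9734 → 12.9734 [wait]  ⇒ S*(0)=-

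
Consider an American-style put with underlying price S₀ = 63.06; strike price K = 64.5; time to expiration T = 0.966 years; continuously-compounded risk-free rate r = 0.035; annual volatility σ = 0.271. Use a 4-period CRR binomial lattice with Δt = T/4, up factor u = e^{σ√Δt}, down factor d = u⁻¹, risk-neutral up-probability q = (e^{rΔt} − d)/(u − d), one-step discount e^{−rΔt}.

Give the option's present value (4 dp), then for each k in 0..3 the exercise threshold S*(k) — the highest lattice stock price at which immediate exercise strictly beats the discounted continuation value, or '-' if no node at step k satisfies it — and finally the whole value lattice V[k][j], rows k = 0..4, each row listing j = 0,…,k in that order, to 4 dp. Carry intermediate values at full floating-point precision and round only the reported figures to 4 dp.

price = 6.5371
boundary = - - 48.3146 55.1971
tree:
6.5371
10.5099 2.6522
16.1854 4.9798 0.3561
22.2097 9.3029 0.7160 0.0000
27.4829 16.1854 1.4400 0.0000 0.0000

Δt=0.24150, u=1.14245, d=0.87531, q=0.49853, disc=e^(-rΔt)=0.99158
k=4 terminal: V=max(K-S,0) → 27.4829 16.1854 1.4400 0.0000 0.0000
k=3: j=0 S=42.2903 intr=22.2097 cont=21.6668 V=22.2097[EX]; j=1 S=55.1971 intr=9.3029 cont=8.7600 V=9.3029[EX]; j=2 S=72.0430 intr=0.0000 cont=0.7160 V=0.7160[hold]; j=3 S=94.0302 intr=0.0000 cont=0.0000 V=0.0000[hold]  S*(3)=55.1971
k=2: j=0 S=48.3146 intr=16.1854 cont=15.6425 V=16.1854[EX]; j=1 S=63.0600 intr=1.4400 cont=4.9798 V=4.9798[hold]; j=2 S=82.3057 intr=0.0000 cont=0.3561 V=0.3561[hold]  S*(2)=48.3146
k=1: j=0 S=55.1971 intr=9.3029 cont=10.5099 V=10.5099[hold]; j=1 S=72.0430 intr=0.0000 cont=2.6522 V=2.6522[hold]  S*(1)=-
k=0: j=0 S=63.0600 intr=1.4400 cont=6.5371 V=6.5371[hold]  S*(0)=-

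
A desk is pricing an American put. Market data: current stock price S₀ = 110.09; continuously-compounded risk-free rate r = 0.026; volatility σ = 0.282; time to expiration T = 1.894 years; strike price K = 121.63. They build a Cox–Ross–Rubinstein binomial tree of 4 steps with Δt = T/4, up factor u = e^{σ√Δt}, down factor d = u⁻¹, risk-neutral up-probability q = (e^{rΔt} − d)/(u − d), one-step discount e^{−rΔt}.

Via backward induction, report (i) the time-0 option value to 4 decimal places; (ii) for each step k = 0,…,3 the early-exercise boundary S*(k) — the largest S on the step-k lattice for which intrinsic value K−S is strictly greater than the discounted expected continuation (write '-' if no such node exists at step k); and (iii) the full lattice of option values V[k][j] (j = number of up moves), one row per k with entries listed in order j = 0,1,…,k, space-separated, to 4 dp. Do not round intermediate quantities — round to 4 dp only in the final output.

price = 21.9810
boundary = - - 74.6793 90.6721
tree:
21.9810
32.8452 10.9320
46.9507 18.6101 3.0053
60.1228 30.9579 5.8891 0.0000
70.9715 46.9507 11.5400 0.0000 0.0000

params: Δt=0.47350 u=1.21415 d=0.82362 q=0.48336 e^(-rΔt)=0.98776
t_4 payoffs: 70.9715 46.9507 11.5400 0.0000 0.0000
t_3: node(3,0) S=61.5072 payoff=60.1228 vs cont=58.6346 → 60.1228 [stop]  node(3,1) S=90.6721 payoff=30.9579 vs cont=29.4696 → 30.9579 [stop]  node(3,2) S=133.6663 payoff=0.0000 vs cont=5.8891 → 5.8891 [wait]  node(3,3) S=197.0470 payoff=0.0000 vs cont=0.0000 → 0.0000 [wait]  ⇒ S*(3)=90.6721
t_2: node(2,0) S=74.6793 payoff=46.9507 vs cont=45.4625 → 46.9507 [stop]  node(2,1) S=110.0900 payoff=11.5400 vs cont=18.6101 → 18.6101 [wait]  node(2,2) S=162.2915 payoff=0.0000 vs cont=3.0053 → 3.0053 [wait]  ⇒ S*(2)=74.6793
t_1: node(1,0) S=90.6721 payoff=30.9579 vs cont=32.8452 → 32.8452 [wait]  node(1,1) S=133.6663 payoff=0.0000 vs cont=10.9320 → 10.9320 [wait]  ⇒ S*(1)=-
t_0: node(0,0) S=110.0900 payoff=11.5400 vs cont=21.9810 → 21.9810 [wait]  ⇒ S*(0)=-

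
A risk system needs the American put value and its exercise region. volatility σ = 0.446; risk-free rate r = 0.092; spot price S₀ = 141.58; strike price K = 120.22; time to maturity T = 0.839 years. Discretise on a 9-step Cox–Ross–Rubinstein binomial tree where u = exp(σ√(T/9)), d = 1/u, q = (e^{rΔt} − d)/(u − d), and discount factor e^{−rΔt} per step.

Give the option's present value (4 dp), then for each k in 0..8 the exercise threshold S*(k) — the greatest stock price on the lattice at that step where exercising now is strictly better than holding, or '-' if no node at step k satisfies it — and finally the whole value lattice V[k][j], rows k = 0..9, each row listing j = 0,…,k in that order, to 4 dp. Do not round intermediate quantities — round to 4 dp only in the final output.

params: Δt=0.09322 u=1.14588 d=0.87269 q=0.49754 e^(-rΔt)=0.99146
t_9 payoffs: 78.6534 65.6412 48.5556 26.1215 0.0000 0.0000 0.0000 0.0000 0.0000 0.0000
t_8: node(8,0) S=47.6304 payoff=72.5896 vs cont=71.5629 → 72.5896 [stop]  node(8,1) S=62.5409 payoff=57.6791 vs cont=56.6525 → 57.6791 [stop]  node(8,2) S=82.1189 payoff=38.1011 vs cont=37.0744 → 38.1011 [stop]  node(8,3) S=107.8258 payoff=12.3942 vs cont=13.0130 → 13.0130 [wait]  node(8,4) S=141.5800 payoff=0.0000 vs cont=0.0000 → 0.0000 [wait]  node(8,5) S=185.9008 payoff=0.0000 vs cont=0.0000 → 0.0000 [wait]  node(8,6) S=244.0960 payoff=0.0000 vs cont=0.0000 → 0.0000 [wait]  node(8,7) S=320.5088 payoff=0.0000 vs cont=0.0000 → 0.0000 [wait]  node(8,8) S=420.8422 payoff=0.0000 vs cont=0.0000 → 0.0000 [wait]  ⇒ S*(8)=82.1189
t_7: node(7,0) S=54.5788 payoff=65.6412 vs cont=64.6145 → 65.6412 [stop]  node(7,1) S=71.6644 payoff=48.5556 vs cont=47.5289 → 48.5556 [stop]  node(7,2) S=94.0985 payoff=26.1215 vs cont=25.4000 → 26.1215 [stop]  node(7,3) S=123.5555 payoff=0.0000 vs cont=6.4827 → 6.4827 [wait]  node(7,4) S=162.2339 payoff=0.0000 vs cont=0.0000 → 0.0000 [wait]  node(7,5) S=213.0203 payoff=0.0000 vs cont=0.0000 → 0.0000 [wait]  node(7,6) S=279.7050 payoff=0.0000 vs cont=0.0000 → 0.0000 [wait]  node(7,7) S=367.2650 payoff=0.0000 vs cont=0.0000 → 0.0000 [wait]  ⇒ S*(7)=94.0985
t_6: node(6,0) S=62.5409 payoff=57.6791 vs cont=56.6525 → 57.6791 [stop]  node(6,1) S=82.1189 payoff=38.1011 vs cont=37.0744 → 38.1011 [stop]  node(6,2) S=107.8258 payoff=12.3942 vs cont=16.2108 → 16.2108 [wait]  node(6,3) S=141.5800 payoff=0.0000 vs cont=3.2295 → 3.2295 [wait]  node(6,4) S=185.9008 payoff=0.0000 vs cont=0.0000 → 0.0000 [wait]  node(6,5) S=244.0960 payoff=0.0000 vs cont=0.0000 → 0.0000 [wait]  node(6,6) S=320.5088 payoff=0.0000 vs cont=0.0000 → 0.0000 [wait]  ⇒ S*(6)=82.1189
t_5: node(5,0) S=71.6644 payoff=48.5556 vs cont=47.5289 → 48.5556 [stop]  node(5,1) S=94.0985 payoff=26.1215 vs cont=26.9775 → 26.9775 [wait]  node(5,2) S=123.5555 payoff=0.0000 vs cont=9.6688 → 9.6688 [wait]  node(5,3) S=162.2339 payoff=0.0000 vs cont=1.6088 → 1.6088 [wait]  node(5,4) S=213.0203 payoff=0.0000 vs cont=0.0000 → 0.0000 [wait]  node(5,5) S=279.7050 payoff=0.0000 vs cont=0.0000 → 0.0000 [wait]  ⇒ S*(5)=71.6644
t_4: node(4,0) S=82.1189 payoff=38.1011 vs cont=37.4967 → 38.1011 [stop]  node(4,1) S=107.8258 payoff=12.3942 vs cont=18.2089 → 18.2089 [wait]  node(4,2) S=141.5800 payoff=0.0000 vs cont=5.6104 → 5.6104 [wait]  node(4,3) S=185.9008 payoff=0.0000 vs cont=0.8015 → 0.8015 [wait]  node(4,4) S=244.0960 payoff=0.0000 vs cont=0.0000 → 0.0000 [wait]  ⇒ S*(4)=82.1189
t_3: node(3,0) S=94.0985 payoff=26.1215 vs cont=27.9631 → 27.9631 [wait]  node(3,1) S=123.5555 payoff=0.0000 vs cont=11.8387 → 11.8387 [wait]  node(3,2) S=162.2339 payoff=0.0000 vs cont=3.1903 → 3.1903 [wait]  node(3,3) S=213.0203 payoff=0.0000 vs cont=0.3993 → 0.3993 [wait]  ⇒ S*(3)=-
t_2: node(2,0) S=107.8258 payoff=12.3942 vs cont=19.7703 → 19.7703 [wait]  node(2,1) S=141.5800 payoff=0.0000 vs cont=7.4714 → 7.4714 [wait]  node(2,2) S=185.9008 payoff=0.0000 vs cont=1.7863 → 1.7863 [wait]  ⇒ S*(2)=-
t_1: node(1,0) S=123.5555 payoff=0.0000 vs cont=13.5346 → 13.5346 [wait]  node(1,1) S=162.2339 payoff=0.0000 vs cont=4.6032 → 4.6032 [wait]  ⇒ S*(1)=-
t_0: node(0,0) S=141.5800 payoff=0.0000 vs cont=9.0133 → 9.0133 [wait]  ⇒ S*(0)=-

price = 9.0133
boundary = - - - - 82.1189 71.6644 82.1189 94.0985 82.1189
tree:
9.0133
13.5346 4.6032
19.7703 7.4714 1.7863
27.9631 11.8387 3.1903 0.3993
38.1011 18.2089 5.6104 0.8015 0.0000
48.5556 26.9775 9.6688 1.6088 0.0000 0.0000
57.6791 38.1011 16.2108 3.2295 0.0000 0.0000 0.0000
65.6412 48.5556 26.1215 6.4827 0.0000 0.0000 0.0000 0.0000
72.5896 57.6791 38.1011 13.0130 0.0000 0.0000 0.0000 0.0000 0.0000
78.6534 65.6412 48.5556 26.1215 0.0000 0.0000 0.0000 0.0000 0.0000 0.0000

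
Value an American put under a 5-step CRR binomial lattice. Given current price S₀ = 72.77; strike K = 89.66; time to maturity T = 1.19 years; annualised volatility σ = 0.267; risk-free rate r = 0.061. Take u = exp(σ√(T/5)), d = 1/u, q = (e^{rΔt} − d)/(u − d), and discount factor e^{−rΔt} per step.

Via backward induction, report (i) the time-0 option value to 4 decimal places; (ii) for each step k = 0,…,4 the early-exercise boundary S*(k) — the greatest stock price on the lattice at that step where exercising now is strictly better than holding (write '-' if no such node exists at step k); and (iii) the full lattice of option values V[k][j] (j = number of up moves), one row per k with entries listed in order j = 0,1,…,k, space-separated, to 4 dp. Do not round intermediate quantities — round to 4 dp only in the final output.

params: Δt=0.23800 u=1.13912 d=0.87787 q=0.52346 e^(-rΔt)=0.98559
t_5 payoffs: 51.7194 40.4285 25.7774 6.7662 0.0000 0.0000
t_4: node(4,0) S=43.2189 payoff=46.4411 vs cont=45.1488 → 46.4411 [stop]  node(4,1) S=56.0806 payoff=33.5794 vs cont=32.2871 → 33.5794 [stop]  node(4,2) S=72.7700 payoff=16.8900 vs cont=15.5977 → 16.8900 [stop]  node(4,3) S=94.4260 payoff=0.0000 vs cont=3.1779 → 3.1779 [wait]  node(4,4) S=122.5268 payoff=0.0000 vs cont=0.0000 → 0.0000 [wait]  ⇒ S*(4)=72.7700
t_3: node(3,0) S=49.2315 payoff=40.4285 vs cont=39.1362 → 40.4285 [stop]  node(3,1) S=63.8826 payoff=25.7774 vs cont=24.4851 → 25.7774 [stop]  node(3,2) S=82.8938 payoff=6.7662 vs cont=9.5723 → 9.5723 [wait]  node(3,3) S=107.5627 payoff=0.0000 vs cont=1.4926 → 1.4926 [wait]  ⇒ S*(3)=63.8826
t_2: node(2,0) S=56.0806 payoff=33.5794 vs cont=32.2871 → 33.5794 [stop]  node(2,1) S=72.7700 payoff=16.8900 vs cont=17.0454 → 17.0454 [wait]  node(2,2) S=94.4260 payoff=0.0000 vs cont=5.2659 → 5.2659 [wait]  ⇒ S*(2)=56.0806
t_1: node(1,0) S=63.8826 payoff=25.7774 vs cont=24.5653 → 25.7774 [stop]  node(1,1) S=82.8938 payoff=6.7662 vs cont=10.7225 → 10.7225 [wait]  ⇒ S*(1)=63.8826
t_0: node(0,0) S=72.7700 payoff=16.8900 vs cont=17.6388 → 17.6388 [wait]  ⇒ S*(0)=-

price = 17.6388
boundary = - 63.8826 56.0806 63.8826 72.7700
tree:
17.6388
25.7774 10.7225
33.5794 17.0454 5.2659
40.4285 25.7774 9.5723 1.4926
46.4411 33.5794 16.8900 3.1779 0.0000
51.7194 40.4285 25.7774 6.7662 0.0000 0.0000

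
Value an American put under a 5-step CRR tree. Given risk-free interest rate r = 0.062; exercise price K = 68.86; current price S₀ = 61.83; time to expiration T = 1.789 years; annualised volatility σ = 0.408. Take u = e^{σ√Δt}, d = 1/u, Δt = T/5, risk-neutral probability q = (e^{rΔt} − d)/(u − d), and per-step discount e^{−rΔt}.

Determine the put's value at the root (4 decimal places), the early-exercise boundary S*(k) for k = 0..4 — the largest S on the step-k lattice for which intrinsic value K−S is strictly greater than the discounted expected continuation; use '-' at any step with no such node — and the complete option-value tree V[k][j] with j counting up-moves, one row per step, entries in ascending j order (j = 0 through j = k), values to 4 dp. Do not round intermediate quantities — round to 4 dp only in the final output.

Δt=0.35780, u=1.27641, d=0.78345, q=0.48479, disc=e^(-rΔt)=0.97806
k=5 terminal: V=max(K-S,0) → 50.6106 39.1276 20.4194 0.0000 0.0000 0.0000
k=4: j=0 S=23.2938 intr=45.5662 cont=44.0555 V=45.5662[EX]; j=1 S=37.9507 intr=30.9093 cont=29.3986 V=30.9093[EX]; j=2 S=61.8300 intr=7.0300 cont=10.2894 V=10.2894[hold]; j=3 S=100.7347 intr=0.0000 cont=0.0000 V=0.0000[hold]; j=4 S=164.1191 intr=0.0000 cont=0.0000 V=0.0000[hold]  S*(4)=37.9507
k=3: j=0 S=29.7324 intr=39.1276 cont=37.6169 V=39.1276[EX]; j=1 S=48.4406 intr=20.4194 cont=20.4542 V=20.4542[hold]; j=2 S=78.9204 intr=0.0000 cont=5.1849 V=5.1849[hold]; j=3 S=128.5787 intr=0.0000 cont=0.0000 V=0.0000[hold]  S*(3)=29.7324
k=2: j=0 S=37.9507 intr=30.9093 cont=29.4151 V=30.9093[EX]; j=1 S=61.8300 intr=7.0300 cont=12.7654 V=12.7654[hold]; j=2 S=100.7347 intr=0.0000 cont=2.6127 V=2.6127[hold]  S*(2)=37.9507
k=1: j=0 S=48.4406 intr=20.4194 cont=21.6282 V=21.6282[hold]; j=1 S=78.9204 intr=0.0000 cont=7.6714 V=7.6714[hold]  S*(1)=-
k=0: j=0 S=61.8300 intr=7.0300 cont=14.5360 V=14.5360[hold]  S*(0)=-

price = 14.5360
boundary = - - 37.9507 29.7324 37.9507
tree:
14.5360
21.6282 7.6714
30.9093 12.7654 2.6127
39.1276 20.4542 5.1849 0.0000
45.5662 30.9093 10.2894 0.0000 0.0000
50.6106 39.1276 20.4194 0.0000 0.0000 0.0000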